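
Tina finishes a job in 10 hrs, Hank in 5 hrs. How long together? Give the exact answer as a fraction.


Tina's rate: 1/10 of the job per hour
Hank's rate: 1/5 of the job per hour
Combined rate: 1/10 + 1/5 = 3/10 per hour
Time = 1 / (3/10) = 10/3 hours (≈ 3.33 hours)

10/3 hours


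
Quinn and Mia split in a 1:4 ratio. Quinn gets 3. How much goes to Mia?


Find the multiplier:
3 / 1 = 3
Apply to Mia's share:
4 x 3 = 12

12


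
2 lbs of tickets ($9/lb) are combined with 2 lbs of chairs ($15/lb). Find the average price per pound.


Cost of tickets:
2 x $9 = $18
Cost of chairs:
2 x $15 = $30
Total cost: $18 + $30 = $48
Total weight: 4 lbs
Average: $48 / 4 = $12/lb

$12/lb


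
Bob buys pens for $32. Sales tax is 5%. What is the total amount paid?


Calculate the tax:
5% of $32 = $1.60
Add tax to price:
$32 + $1.60 = $33.60

$33.60


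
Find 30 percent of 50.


Convert percentage to decimal:
30% = 0.3
Multiply:
50 x 0.3 = 15

15


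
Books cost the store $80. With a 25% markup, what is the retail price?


Calculate the markup amount:
25% of $80 = $20
Add to cost:
$80 + $20 = $100

$100


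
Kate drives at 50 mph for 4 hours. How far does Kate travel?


Use the formula: distance = speed x time
Speed = 50 mph, Time = 4 hours
50 x 4 = 200 miles

200 miles


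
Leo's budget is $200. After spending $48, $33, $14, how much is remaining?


Add up expenses:
$48 + $33 + $14 = $95
Subtract from budget:
$200 - $95 = $105

$105


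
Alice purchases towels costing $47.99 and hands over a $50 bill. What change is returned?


Start with the amount paid:
$50
Subtract the price:
$50 - $47.99 = $2.01

$2.01


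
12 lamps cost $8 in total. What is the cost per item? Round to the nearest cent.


Total cost: $8
Number of items: 12
Unit price: $8 / 12 = $0.6666... ≈ $0.67

$0.67


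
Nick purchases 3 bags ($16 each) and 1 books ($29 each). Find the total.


Cost of bags:
3 x $16 = $48
Cost of books:
1 x $29 = $29
Add both:
$48 + $29 = $77

$77


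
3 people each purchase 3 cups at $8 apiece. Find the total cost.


Cost per person:
3 x $8 = $24
Group total:
3 x $24 = $72

$72


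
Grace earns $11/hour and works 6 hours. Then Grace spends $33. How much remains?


Calculate earnings:
6 x $11 = $66
Subtract spending:
$66 - $33 = $33

$33


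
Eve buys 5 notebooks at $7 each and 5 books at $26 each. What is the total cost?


Cost of notebooks:
5 x $7 = $35
Cost of books:
5 x $26 = $130
Add both:
$35 + $130 = $165

$165


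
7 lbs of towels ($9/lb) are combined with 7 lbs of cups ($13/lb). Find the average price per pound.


Cost of towels:
7 x $9 = $63
Cost of cups:
7 x $13 = $91
Total cost: $63 + $91 = $154
Total weight: 14 lbs
Average: $154 / 14 = $11/lb

$11/lb


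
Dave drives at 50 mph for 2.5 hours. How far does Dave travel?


Use the formula: distance = speed x time
Speed = 50 mph, Time = 2.5 hours
50 x 2.5 = 125 miles

125 miles


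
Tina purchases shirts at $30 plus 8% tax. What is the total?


Calculate the tax:
8% of $30 = $2.40
Add tax to price:
$30 + $2.40 = $32.40

$32.40


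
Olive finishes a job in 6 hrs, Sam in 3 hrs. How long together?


Olive's rate: 1/6 of the job per hour
Sam's rate: 1/3 of the job per hour
Combined rate: 1/6 + 1/3 = 1/2 per hour
Time = 1 / (1/2) = 2 hours

2 hours


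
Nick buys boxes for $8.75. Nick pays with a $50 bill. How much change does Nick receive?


Start with the amount paid:
$50
Subtract the price:
$50 - $8.75 = $41.25

$41.25


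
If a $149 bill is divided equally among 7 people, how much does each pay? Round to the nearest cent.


Total bill: $149
Number of people: 7
Each pays: $149 / 7 = $21.2857... ≈ $21.29

$21.29


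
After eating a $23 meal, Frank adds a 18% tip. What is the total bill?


Calculate the tip:
18% of $23 = $4.14
Add tip to meal cost:
$23 + $4.14 = $27.14

$27.14


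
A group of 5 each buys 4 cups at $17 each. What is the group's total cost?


Cost per person:
4 x $17 = $68
Group total:
5 x $68 = $340

$340


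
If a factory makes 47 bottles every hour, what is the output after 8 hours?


Production rate: 47 bottles per hour
Time: 8 hours
Total: 47 x 8 = 376 bottles

376 bottles


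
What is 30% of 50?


Convert percentage to decimal:
30% = 0.3
Multiply:
50 x 0.3 = 15

15


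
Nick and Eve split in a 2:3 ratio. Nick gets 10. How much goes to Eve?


Find the multiplier:
10 / 2 = 5
Apply to Eve's share:
3 x 5 = 15

15


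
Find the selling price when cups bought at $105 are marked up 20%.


Calculate the markup amount:
20% of $105 = $21
Add to cost:
$105 + $21 = $126

$126


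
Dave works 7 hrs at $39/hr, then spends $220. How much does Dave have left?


Calculate earnings:
7 x $39 = $273
Subtract spending:
$273 - $220 = $53

$53


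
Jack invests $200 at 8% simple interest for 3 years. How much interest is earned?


Use the formula I = P x R x T / 100
P x R x T = 200 x 8 x 3 = 4800
I = 4800 / 100 = $48

$48


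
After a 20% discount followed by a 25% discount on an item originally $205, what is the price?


First discount:
20% of $205 = $41
Price after first discount:
$205 - $41 = $164
Second discount:
25% of $164 = $41
Final price:
$164 - $41 = $123

$123


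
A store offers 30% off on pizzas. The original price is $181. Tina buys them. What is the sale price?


Calculate the discount amount:
30% of $181 = $54.30
Subtract from original:
$181 - $54.30 = $126.70

$126.70


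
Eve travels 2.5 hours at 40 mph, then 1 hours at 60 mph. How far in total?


Leg 1 distance:
40 x 2.5 = 100 miles
Leg 2 distance:
60 x 1 = 60 miles
Total distance:
100 + 60 = 160 miles

160 miles


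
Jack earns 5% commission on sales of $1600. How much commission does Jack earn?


Convert rate to decimal:
5% = 0.05
Multiply by sales:
$1600 x 0.05 = $80

$80


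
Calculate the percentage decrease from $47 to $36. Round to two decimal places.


Find the absolute change:
|36 - 47| = 11
Divide by original and multiply by 100:
11 / 47 x 100 = 23.4042...% ≈ 23.4%

23.4%


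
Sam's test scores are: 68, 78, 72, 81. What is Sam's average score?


Add the scores:
68 + 78 + 72 + 81 = 299
Divide by the number of tests:
299 / 4 = 74.75

74.75


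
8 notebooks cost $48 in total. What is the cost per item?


Total cost: $48
Number of items: 8
Unit price: $48 / 8 = $6

$6


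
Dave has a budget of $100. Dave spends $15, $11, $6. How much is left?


Add up expenses:
$15 + $11 + $6 = $32
Subtract from budget:
$100 - $32 = $68

$68


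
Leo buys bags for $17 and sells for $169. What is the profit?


Selling price = $169
Cost price = $17
Profit = selling price - cost price:
Profit = $169 - $17 = $152

$152


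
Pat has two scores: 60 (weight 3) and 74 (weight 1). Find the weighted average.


Weighted sum:
3 x 60 + 1 x 74 = 254
Total weight:
3 + 1 = 4
Weighted average:
254 / 4 = 63.5

63.5


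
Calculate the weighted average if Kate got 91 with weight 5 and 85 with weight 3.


Weighted sum:
5 x 91 + 3 x 85 = 710
Total weight:
5 + 3 = 8
Weighted average:
710 / 8 = 88.75

88.75


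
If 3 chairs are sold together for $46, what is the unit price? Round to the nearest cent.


Total cost: $46
Number of items: 3
Unit price: $46 / 3 = $15.3333... ≈ $15.33

$15.33


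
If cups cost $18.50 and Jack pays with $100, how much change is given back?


Start with the amount paid:
$100
Subtract the price:
$100 - $18.50 = $81.50

$81.50


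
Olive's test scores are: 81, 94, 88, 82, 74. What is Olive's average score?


Add the scores:
81 + 94 + 88 + 82 + 74 = 419
Divide by the number of tests:
419 / 5 = 83.8

83.8


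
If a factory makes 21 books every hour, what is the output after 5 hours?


Production rate: 21 books per hour
Time: 5 hours
Total: 21 x 5 = 105 books

105 books


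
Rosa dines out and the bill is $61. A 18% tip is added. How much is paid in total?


Calculate the tip:
18% of $61 = $10.98
Add tip to meal cost:
$61 + $10.98 = $71.98

$71.98


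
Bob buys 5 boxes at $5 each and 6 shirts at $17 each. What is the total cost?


Cost of boxes:
5 x $5 = $25
Cost of shirts:
6 x $17 = $102
Add both:
$25 + $102 = $127

$127


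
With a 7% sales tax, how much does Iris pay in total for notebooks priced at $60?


Calculate the tax:
7% of $60 = $4.20
Add tax to price:
$60 + $4.20 = $64.20

$64.20


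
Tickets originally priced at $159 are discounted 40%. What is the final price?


Calculate the discount amount:
40% of $159 = $63.60
Subtract from original:
$159 - $63.60 = $95.40

$95.40


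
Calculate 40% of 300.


Convert percentage to decimal:
40% = 0.4
Multiply:
300 x 0.4 = 120

120


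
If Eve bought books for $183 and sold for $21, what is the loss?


Selling price = $21
Cost price = $183
Loss = cost price - selling price:
Loss = $183 - $21 = $162

$162


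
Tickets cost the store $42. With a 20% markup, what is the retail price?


Calculate the markup amount:
20% of $42 = $8.40
Add to cost:
$42 + $8.40 = $50.40

$50.40


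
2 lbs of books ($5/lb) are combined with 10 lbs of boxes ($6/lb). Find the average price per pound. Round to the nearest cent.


Cost of books:
2 x $5 = $10
Cost of boxes:
10 x $6 = $60
Total cost: $10 + $60 = $70
Total weight: 12 lbs
Average: $70 / 12 = $5.8333... ≈ $5.83/lb

$5.83/lb


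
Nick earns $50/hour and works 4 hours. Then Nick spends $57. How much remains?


Calculate earnings:
4 x $50 = $200
Subtract spending:
$200 - $57 = $143

$143


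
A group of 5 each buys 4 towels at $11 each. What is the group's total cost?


Cost per person:
4 x $11 = $44
Group total:
5 x $44 = $220

$220


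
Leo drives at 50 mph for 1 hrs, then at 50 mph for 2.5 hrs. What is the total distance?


Leg 1 distance:
50 x 1 = 50 miles
Leg 2 distance:
50 x 2.5 = 125 miles
Total distance:
50 + 125 = 175 miles

175 miles


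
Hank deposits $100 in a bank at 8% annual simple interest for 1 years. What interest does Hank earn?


Use the formula I = P x R x T / 100
P x R x T = 100 x 8 x 1 = 800
I = 800 / 100 = $8

$8


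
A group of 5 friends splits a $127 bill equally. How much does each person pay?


Total bill: $127
Number of people: 5
Each pays: $127 / 5 = $25.40

$25.40


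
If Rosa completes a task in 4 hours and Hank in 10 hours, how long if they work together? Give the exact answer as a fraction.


Rosa's rate: 1/4 of the job per hour
Hank's rate: 1/10 of the job per hour
Combined rate: 1/4 + 1/10 = 7/20 per hour
Time = 1 / (7/20) = 20/7 hours (≈ 2.86 hours)

20/7 hours


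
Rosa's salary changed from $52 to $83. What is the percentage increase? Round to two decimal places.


Find the absolute change:
|83 - 52| = 31
Divide by original and multiply by 100:
31 / 52 x 100 = 59.6153...% ≈ 59.62%

59.62%


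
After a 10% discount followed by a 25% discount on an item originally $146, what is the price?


First discount:
10% of $146 = $14.60
Price after first discount:
$146 - $14.60 = $131.40
Second discount:
25% of $131.40 = $32.85
Final price:
$131.40 - $32.85 = $98.55

$98.55


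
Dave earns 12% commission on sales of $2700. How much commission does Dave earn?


Convert rate to decimal:
12% = 0.12
Multiply by sales:
$2700 x 0.12 = $324

$324


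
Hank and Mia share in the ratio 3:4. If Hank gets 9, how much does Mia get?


Find the multiplier:
9 / 3 = 3
Apply to Mia's share:
4 x 3 = 12

12


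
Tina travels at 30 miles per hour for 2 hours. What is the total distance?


Use the formula: distance = speed x time
Speed = 30 mph, Time = 2 hours
30 x 2 = 60 miles

60 miles


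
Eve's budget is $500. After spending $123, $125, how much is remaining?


Add up expenses:
$123 + $125 = $248
Subtract from budget:
$500 - $248 = $252

$252


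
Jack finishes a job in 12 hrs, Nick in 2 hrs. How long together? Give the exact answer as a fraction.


Jack's rate: 1/12 of the job per hour
Nick's rate: 1/2 of the job per hour
Combined rate: 1/12 + 1/2 = 7/12 per hour
Time = 1 / (7/12) = 12/7 hours (≈ 1.71 hours)

12/7 hours


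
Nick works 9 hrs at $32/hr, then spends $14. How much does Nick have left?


Calculate earnings:
9 x $32 = $288
Subtract spending:
$288 - $14 = $274

$274


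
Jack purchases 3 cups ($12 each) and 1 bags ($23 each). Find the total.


Cost of cups:
3 x $12 = $36
Cost of bags:
1 x $23 = $23
Add both:
$36 + $23 = $59

$59


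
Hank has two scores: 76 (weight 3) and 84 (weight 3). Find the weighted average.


Weighted sum:
3 x 76 + 3 x 84 = 480
Total weight:
3 + 3 = 6
Weighted average:
480 / 6 = 80

80


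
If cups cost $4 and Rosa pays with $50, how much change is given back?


Start with the amount paid:
$50
Subtract the price:
$50 - $4 = $46

$46


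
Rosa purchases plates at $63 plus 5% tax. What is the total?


Calculate the tax:
5% of $63 = $3.15
Add tax to price:
$63 + $3.15 = $66.15

$66.15


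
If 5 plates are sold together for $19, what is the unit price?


Total cost: $19
Number of items: 5
Unit price: $19 / 5 = $3.80

$3.80


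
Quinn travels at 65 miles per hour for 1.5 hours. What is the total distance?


Use the formula: distance = speed x time
Speed = 65 mph, Time = 1.5 hours
65 x 1.5 = 97.5 miles

97.5 miles


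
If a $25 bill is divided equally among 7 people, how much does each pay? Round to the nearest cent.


Total bill: $25
Number of people: 7
Each pays: $25 / 7 = $3.5714... ≈ $3.57

$3.57


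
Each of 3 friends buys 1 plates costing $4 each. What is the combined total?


Cost per person:
1 x $4 = $4
Group total:
3 x $4 = $12

$12


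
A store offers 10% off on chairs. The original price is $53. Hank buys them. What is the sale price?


Calculate the discount amount:
10% of $53 = $5.30
Subtract from original:
$53 - $5.30 = $47.70

$47.70


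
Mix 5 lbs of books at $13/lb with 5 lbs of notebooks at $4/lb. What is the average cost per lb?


Cost of books:
5 x $13 = $65
Cost of notebooks:
5 x $4 = $20
Total cost: $65 + $20 = $85
Total weight: 10 lbs
Average: $85 / 10 = $8.50/lb

$8.50/lb


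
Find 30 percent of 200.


Convert percentage to decimal:
30% = 0.3
Multiply:
200 x 0.3 = 60

60


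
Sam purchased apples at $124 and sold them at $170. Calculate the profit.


Selling price = $170
Cost price = $124
Profit = selling price - cost price:
Profit = $170 - $124 = $46

$46


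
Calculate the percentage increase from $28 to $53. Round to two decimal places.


Find the absolute change:
|53 - 28| = 25
Divide by original and multiply by 100:
25 / 28 x 100 = 89.2857...% ≈ 89.29%

89.29%


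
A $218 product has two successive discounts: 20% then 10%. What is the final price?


First discount:
20% of $218 = $43.60
Price after first discount:
$218 - $43.60 = $174.40
Second discount:
10% of $174.40 = $17.44
Final price:
$174.40 - $17.44 = $156.96

$156.96


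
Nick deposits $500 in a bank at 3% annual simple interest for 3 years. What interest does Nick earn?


Use the formula I = P x R x T / 100
P x R x T = 500 x 3 x 3 = 4500
I = 4500 / 100 = $45

$45


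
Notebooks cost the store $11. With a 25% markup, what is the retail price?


Calculate the markup amount:
25% of $11 = $2.75
Add to cost:
$11 + $2.75 = $13.75

$13.75


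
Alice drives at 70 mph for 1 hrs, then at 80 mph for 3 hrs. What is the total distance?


Leg 1 distance:
70 x 1 = 70 miles
Leg 2 distance:
80 x 3 = 240 miles
Total distance:
70 + 240 = 310 miles

310 miles


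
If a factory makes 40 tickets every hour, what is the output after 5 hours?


Production rate: 40 tickets per hour
Time: 5 hours
Total: 40 x 5 = 200 tickets

200 tickets


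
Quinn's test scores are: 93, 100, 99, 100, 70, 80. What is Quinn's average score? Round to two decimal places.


Add the scores:
93 + 100 + 99 + 100 + 70 + 80 = 542
Divide by the number of tests:
542 / 6 = 90.3333... ≈ 90.33

90.33


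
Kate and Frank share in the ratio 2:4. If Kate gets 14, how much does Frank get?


Find the multiplier:
14 / 2 = 7
Apply to Frank's share:
4 x 7 = 28

28


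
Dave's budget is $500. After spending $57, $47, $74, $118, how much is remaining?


Add up expenses:
$57 + $47 + $74 + $118 = $296
Subtract from budget:
$500 - $296 = $204

$204


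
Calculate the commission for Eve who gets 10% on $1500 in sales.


Convert rate to decimal:
10% = 0.1
Multiply by sales:
$1500 x 0.1 = $150

$150


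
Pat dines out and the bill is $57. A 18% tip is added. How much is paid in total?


Calculate the tip:
18% of $57 = $10.26
Add tip to meal cost:
$57 + $10.26 = $67.26

$67.26


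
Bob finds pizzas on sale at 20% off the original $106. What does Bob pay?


Calculate the discount amount:
20% of $106 = $21.20
Subtract from original:
$106 - $21.20 = $84.80

$84.80


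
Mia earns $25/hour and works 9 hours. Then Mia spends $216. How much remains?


Calculate earnings:
9 x $25 = $225
Subtract spending:
$225 - $216 = $9

$9


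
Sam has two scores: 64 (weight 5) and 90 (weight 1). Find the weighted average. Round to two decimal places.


Weighted sum:
5 x 64 + 1 x 90 = 410
Total weight:
5 + 1 = 6
Weighted average:
410 / 6 = 68.3333... ≈ 68.33

68.33


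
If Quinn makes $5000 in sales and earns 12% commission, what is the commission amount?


Convert rate to decimal:
12% = 0.12
Multiply by sales:
$5000 x 0.12 = $600

$600


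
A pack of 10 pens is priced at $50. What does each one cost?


Total cost: $50
Number of items: 10
Unit price: $50 / 10 = $5

$5


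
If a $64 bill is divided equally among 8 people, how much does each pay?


Total bill: $64
Number of people: 8
Each pays: $64 / 8 = $8

$8


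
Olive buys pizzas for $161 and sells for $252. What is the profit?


Selling price = $252
Cost price = $161
Profit = selling price - cost price:
Profit = $252 - $161 = $91

$91


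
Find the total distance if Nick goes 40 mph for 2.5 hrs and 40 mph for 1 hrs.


Leg 1 distance:
40 x 2.5 = 100 miles
Leg 2 distance:
40 x 1 = 40 miles
Total distance:
100 + 40 = 140 miles

140 miles


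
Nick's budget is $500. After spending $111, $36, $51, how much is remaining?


Add up expenses:
$111 + $36 + $51 = $198
Subtract from budget:
$500 - $198 = $302

$302


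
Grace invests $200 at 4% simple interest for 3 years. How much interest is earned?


Use the formula I = P x R x T / 100
P x R x T = 200 x 4 x 3 = 2400
I = 2400 / 100 = $24

$24


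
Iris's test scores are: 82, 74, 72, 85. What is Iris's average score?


Add the scores:
82 + 74 + 72 + 85 = 313
Divide by the number of tests:
313 / 4 = 78.25

78.25


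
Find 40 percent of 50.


Convert percentage to decimal:
40% = 0.4
Multiply:
50 x 0.4 = 20

20


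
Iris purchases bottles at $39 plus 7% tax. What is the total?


Calculate the tax:
7% of $39 = $2.73
Add tax to price:
$39 + $2.73 = $41.73

$41.73


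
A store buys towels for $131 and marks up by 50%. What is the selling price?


Calculate the markup amount:
50% of $131 = $65.50
Add to cost:
$131 + $65.50 = $196.50

$196.50


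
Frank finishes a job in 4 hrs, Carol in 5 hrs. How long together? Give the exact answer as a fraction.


Frank's rate: 1/4 of the job per hour
Carol's rate: 1/5 of the job per hour
Combined rate: 1/4 + 1/5 = 9/20 per hour
Time = 1 / (9/20) = 20/9 hours (≈ 2.22 hours)

20/9 hours


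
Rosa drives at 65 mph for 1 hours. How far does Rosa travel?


Use the formula: distance = speed x time
Speed = 65 mph, Time = 1 hours
65 x 1 = 65 miles

65 miles


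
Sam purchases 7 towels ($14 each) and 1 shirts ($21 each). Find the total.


Cost of towels:
7 x $14 = $98
Cost of shirts:
1 x $21 = $21
Add both:
$98 + $21 = $119

$119


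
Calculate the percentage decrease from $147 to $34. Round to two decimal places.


Find the absolute change:
|34 - 147| = 113
Divide by original and multiply by 100:
113 / 147 x 100 = 76.8707...% ≈ 76.87%

76.87%


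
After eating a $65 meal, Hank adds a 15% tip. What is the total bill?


Calculate the tip:
15% of $65 = $9.75
Add tip to meal cost:
$65 + $9.75 = $74.75

$74.75


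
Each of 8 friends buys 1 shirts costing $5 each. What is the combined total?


Cost per person:
1 x $5 = $5
Group total:
8 x $5 = $40

$40


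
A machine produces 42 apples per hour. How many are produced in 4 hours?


Production rate: 42 apples per hour
Time: 4 hours
Total: 42 x 4 = 168 apples

168 apples


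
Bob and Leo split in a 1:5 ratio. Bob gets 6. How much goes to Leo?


Find the multiplier:
6 / 1 = 6
Apply to Leo's share:
5 x 6 = 30

30


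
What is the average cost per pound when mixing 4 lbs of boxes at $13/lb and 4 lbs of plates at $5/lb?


Cost of boxes:
4 x $13 = $52
Cost of plates:
4 x $5 = $20
Total cost: $52 + $20 = $72
Total weight: 8 lbs
Average: $72 / 8 = $9/lb

$9/lb


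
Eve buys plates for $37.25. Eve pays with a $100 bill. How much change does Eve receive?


Start with the amount paid:
$100
Subtract the price:
$100 - $37.25 = $62.75

$62.75


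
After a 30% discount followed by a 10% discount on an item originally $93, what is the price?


First discount:
30% of $93 = $27.90
Price after first discount:
$93 - $27.90 = $65.10
Second discount:
10% of $65.10 = $6.51
Final price:
$65.10 - $6.51 = $58.59

$58.59


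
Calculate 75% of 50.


Convert percentage to decimal:
75% = 0.75
Multiply:
50 x 0.75 = 37.5

37.5


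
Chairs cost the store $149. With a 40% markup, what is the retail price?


Calculate the markup amount:
40% of $149 = $59.60
Add to cost:
$149 + $59.60 = $208.60

$208.60


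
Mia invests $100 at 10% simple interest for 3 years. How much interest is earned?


Use the formula I = P x R x T / 100
P x R x T = 100 x 10 x 3 = 3000
I = 3000 / 100 = $30

$30


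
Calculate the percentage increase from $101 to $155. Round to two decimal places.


Find the absolute change:
|155 - 101| = 54
Divide by original and multiply by 100:
54 / 101 x 100 = 53.4653...% ≈ 53.47%

53.47%


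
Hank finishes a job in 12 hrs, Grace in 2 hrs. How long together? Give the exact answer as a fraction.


Hank's rate: 1/12 of the job per hour
Grace's rate: 1/2 of the job per hour
Combined rate: 1/12 + 1/2 = 7/12 per hour
Time = 1 / (7/12) = 12/7 hours (≈ 1.71 hours)

12/7 hours


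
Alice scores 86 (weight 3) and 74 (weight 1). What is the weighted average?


Weighted sum:
3 x 86 + 1 x 74 = 332
Total weight:
3 + 1 = 4
Weighted average:
332 / 4 = 83

83


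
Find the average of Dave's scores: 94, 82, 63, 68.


Add the scores:
94 + 82 + 63 + 68 = 307
Divide by the number of tests:
307 / 4 = 76.75

76.75


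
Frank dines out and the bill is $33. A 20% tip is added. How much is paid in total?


Calculate the tip:
20% of $33 = $6.60
Add tip to meal cost:
$33 + $6.60 = $39.60

$39.60


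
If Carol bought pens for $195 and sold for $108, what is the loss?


Selling price = $108
Cost price = $195
Loss = cost price - selling price:
Loss = $195 - $108 = $87

$87


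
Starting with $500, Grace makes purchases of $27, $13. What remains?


Add up expenses:
$27 + $13 = $40
Subtract from budget:
$500 - $40 = $460

$460


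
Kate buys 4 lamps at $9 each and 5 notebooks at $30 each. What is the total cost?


Cost of lamps:
4 x $9 = $36
Cost of notebooks:
5 x $30 = $150
Add both:
$36 + $150 = $186

$186


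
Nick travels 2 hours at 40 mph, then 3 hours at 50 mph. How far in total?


Leg 1 distance:
40 x 2 = 80 miles
Leg 2 distance:
50 x 3 = 150 miles
Total distance:
80 + 150 = 230 miles

230 miles


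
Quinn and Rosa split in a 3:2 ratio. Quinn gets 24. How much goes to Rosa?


Find the multiplier:
24 / 3 = 8
Apply to Rosa's share:
2 x 8 = 16

16


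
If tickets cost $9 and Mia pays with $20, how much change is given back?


Start with the amount paid:
$20
Subtract the price:
$20 - $9 = $11

$11


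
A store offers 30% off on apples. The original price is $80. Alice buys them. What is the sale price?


Calculate the discount amount:
30% of $80 = $24
Subtract from original:
$80 - $24 = $56

$56


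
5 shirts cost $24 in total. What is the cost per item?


Total cost: $24
Number of items: 5
Unit price: $24 / 5 = $4.80

$4.80


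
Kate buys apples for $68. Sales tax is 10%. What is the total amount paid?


Calculate the tax:
10% of $68 = $6.80
Add tax to price:
$68 + $6.80 = $74.80

$74.80


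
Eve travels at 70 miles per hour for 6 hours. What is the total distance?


Use the formula: distance = speed x time
Speed = 70 mph, Time = 6 hours
70 x 6 = 420 miles

420 miles


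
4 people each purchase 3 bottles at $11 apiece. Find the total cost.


Cost per person:
3 x $11 = $33
Group total:
4 x $33 = $132

$132


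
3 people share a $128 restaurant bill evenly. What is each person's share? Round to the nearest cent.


Total bill: $128
Number of people: 3
Each pays: $128 / 3 = $42.6666... ≈ $42.67

$42.67


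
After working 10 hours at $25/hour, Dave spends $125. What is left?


Calculate earnings:
10 x $25 = $250
Subtract spending:
$250 - $125 = $125

$125


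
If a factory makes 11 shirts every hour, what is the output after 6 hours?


Production rate: 11 shirts per hour
Time: 6 hours
Total: 11 x 6 = 66 shirts

66 shirts


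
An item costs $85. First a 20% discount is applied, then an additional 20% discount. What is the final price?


First discount:
20% of $85 = $17
Price after first discount:
$85 - $17 = $68
Second discount:
20% of $68 = $13.60
Final price:
$68 - $13.60 = $54.40

$54.40


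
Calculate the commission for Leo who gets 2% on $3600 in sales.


Convert rate to decimal:
2% = 0.02
Multiply by sales:
$3600 x 0.02 = $72

$72


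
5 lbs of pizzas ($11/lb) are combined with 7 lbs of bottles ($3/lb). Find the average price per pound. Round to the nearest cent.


Cost of pizzas:
5 x $11 = $55
Cost of bottles:
7 x $3 = $21
Total cost: $55 + $21 = $76
Total weight: 12 lbs
Average: $76 / 12 = $6.3333... ≈ $6.33/lb

$6.33/lb


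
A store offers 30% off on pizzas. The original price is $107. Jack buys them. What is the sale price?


Calculate the discount amount:
30% of $107 = $32.10
Subtract from original:
$107 - $32.10 = $74.90

$74.90


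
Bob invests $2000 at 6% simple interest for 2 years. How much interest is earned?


Use the formula I = P x R x T / 100
P x R x T = 2000 x 6 x 2 = 24000
I = 24000 / 100 = $240

$240


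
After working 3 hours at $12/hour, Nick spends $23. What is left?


Calculate earnings:
3 x $12 = $36
Subtract spending:
$36 - $23 = $13

$13


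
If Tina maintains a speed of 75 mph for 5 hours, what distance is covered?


Use the formula: distance = speed x time
Speed = 75 mph, Time = 5 hours
75 x 5 = 375 miles

375 miles


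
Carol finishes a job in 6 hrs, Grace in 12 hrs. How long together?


Carol's rate: 1/6 of the job per hour
Grace's rate: 1/12 of the job per hour
Combined rate: 1/6 + 1/12 = 1/4 per hour
Time = 1 / (1/4) = 4 hours

4 hours


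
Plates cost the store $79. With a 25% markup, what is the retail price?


Calculate the markup amount:
25% of $79 = $19.75
Add to cost:
$79 + $19.75 = $98.75

$98.75


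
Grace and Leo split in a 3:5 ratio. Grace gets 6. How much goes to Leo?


Find the multiplier:
6 / 3 = 2
Apply to Leo's share:
5 x 2 = 10

10


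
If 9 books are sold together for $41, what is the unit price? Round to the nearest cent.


Total cost: $41
Number of items: 9
Unit price: $41 / 9 = $4.5555... ≈ $4.56

$4.56


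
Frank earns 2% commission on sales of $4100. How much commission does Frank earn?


Convert rate to decimal:
2% = 0.02
Multiply by sales:
$4100 x 0.02 = $82

$82


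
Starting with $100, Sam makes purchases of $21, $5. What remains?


Add up expenses:
$21 + $5 = $26
Subtract from budget:
$100 - $26 = $74

$74


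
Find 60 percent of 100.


Convert percentage to decimal:
60% = 0.6
Multiply:
100 x 0.6 = 60

60


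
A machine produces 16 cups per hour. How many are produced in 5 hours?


Production rate: 16 cups per hour
Time: 5 hours
Total: 16 x 5 = 80 cups

80 cups


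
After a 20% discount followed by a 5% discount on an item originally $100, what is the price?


First discount:
20% of $100 = $20
Price after first discount:
$100 - $20 = $80
Second discount:
5% of $80 = $4
Final price:
$80 - $4 = $76

$76


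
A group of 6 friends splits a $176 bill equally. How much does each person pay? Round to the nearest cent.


Total bill: $176
Number of people: 6
Each pays: $176 / 6 = $29.3333... ≈ $29.33

$29.33


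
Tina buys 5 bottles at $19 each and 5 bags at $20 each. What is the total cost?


Cost of bottles:
5 x $19 = $95
Cost of bags:
5 x $20 = $100
Add both:
$95 + $100 = $195

$195


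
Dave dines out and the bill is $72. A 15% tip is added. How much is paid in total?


Calculate the tip:
15% of $72 = $10.80
Add tip to meal cost:
$72 + $10.80 = $82.80

$82.80


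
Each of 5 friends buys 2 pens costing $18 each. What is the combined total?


Cost per person:
2 x $18 = $36
Group total:
5 x $36 = $180

$180


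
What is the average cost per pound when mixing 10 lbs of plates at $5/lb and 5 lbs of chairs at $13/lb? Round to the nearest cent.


Cost of plates:
10 x $5 = $50
Cost of chairs:
5 x $13 = $65
Total cost: $50 + $65 = $115
Total weight: 15 lbs
Average: $115 / 15 = $7.6666... ≈ $7.67/lb

$7.67/lb


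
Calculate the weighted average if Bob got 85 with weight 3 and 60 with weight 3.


Weighted sum:
3 x 85 + 3 x 60 = 435
Total weight:
3 + 3 = 6
Weighted average:
435 / 6 = 72.5

72.5


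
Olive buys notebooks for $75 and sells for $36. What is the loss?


Selling price = $36
Cost price = $75
Loss = cost price - selling price:
Loss = $75 - $36 = $39

$39


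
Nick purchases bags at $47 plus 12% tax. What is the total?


Calculate the tax:
12% of $47 = $5.64
Add tax to price:
$47 + $5.64 = $52.64

$52.64


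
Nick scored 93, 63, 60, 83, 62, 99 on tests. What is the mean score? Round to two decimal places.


Add the scores:
93 + 63 + 60 + 83 + 62 + 99 = 460
Divide by the number of tests:
460 / 6 = 76.6666... ≈ 76.67

76.67


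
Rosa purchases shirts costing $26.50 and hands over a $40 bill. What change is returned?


Start with the amount paid:
$40
Subtract the price:
$40 - $26.50 = $13.50

$13.50


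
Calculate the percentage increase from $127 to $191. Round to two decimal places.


Find the absolute change:
|191 - 127| = 64
Divide by original and multiply by 100:
64 / 127 x 100 = 50.3937...% ≈ 50.39%

50.39%


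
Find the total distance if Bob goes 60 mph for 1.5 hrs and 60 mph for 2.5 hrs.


Leg 1 distance:
60 x 1.5 = 90 miles
Leg 2 distance:
60 x 2.5 = 150 miles
Total distance:
90 + 150 = 240 miles

240 miles


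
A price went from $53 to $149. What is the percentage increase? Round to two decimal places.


Find the absolute change:
|149 - 53| = 96
Divide by original and multiply by 100:
96 / 53 x 100 = 181.1320...% ≈ 181.13%

181.13%


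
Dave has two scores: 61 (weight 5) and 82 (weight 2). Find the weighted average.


Weighted sum:
5 x 61 + 2 x 82 = 469
Total weight:
5 + 2 = 7
Weighted average:
469 / 7 = 67

67


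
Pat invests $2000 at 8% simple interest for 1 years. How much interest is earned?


Use the formula I = P x R x T / 100
P x R x T = 2000 x 8 x 1 = 16000
I = 16000 / 100 = $160

$160


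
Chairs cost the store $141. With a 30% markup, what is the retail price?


Calculate the markup amount:
30% of $141 = $42.30
Add to cost:
$141 + $42.30 = $183.30

$183.30


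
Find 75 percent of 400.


Convert percentage to decimal:
75% = 0.75
Multiply:
400 x 0.75 = 300

300


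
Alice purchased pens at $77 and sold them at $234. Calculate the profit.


Selling price = $234
Cost price = $77
Profit = selling price - cost price:
Profit = $234 - $77 = $157

$157


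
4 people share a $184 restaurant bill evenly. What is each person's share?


Total bill: $184
Number of people: 4
Each pays: $184 / 4 = $46

$46


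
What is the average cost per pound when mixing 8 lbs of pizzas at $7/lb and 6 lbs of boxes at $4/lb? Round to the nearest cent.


Cost of pizzas:
8 x $7 = $56
Cost of boxes:
6 x $4 = $24
Total cost: $56 + $24 = $80
Total weight: 14 lbs
Average: $80 / 14 = $5.7142... ≈ $5.71/lb

$5.71/lb


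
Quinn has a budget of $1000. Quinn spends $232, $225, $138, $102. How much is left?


Add up expenses:
$232 + $225 + $138 + $102 = $697
Subtract from budget:
$1000 - $697 = $303

$303


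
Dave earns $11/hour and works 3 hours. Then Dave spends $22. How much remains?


Calculate earnings:
3 x $11 = $33
Subtract spending:
$33 - $22 = $11

$11


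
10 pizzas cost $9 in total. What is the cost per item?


Total cost: $9
Number of items: 10
Unit price: $9 / 10 = $0.90

$0.90


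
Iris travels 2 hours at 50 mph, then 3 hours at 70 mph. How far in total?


Leg 1 distance:
50 x 2 = 100 miles
Leg 2 distance:
70 x 3 = 210 miles
Total distance:
100 + 210 = 310 miles

310 miles


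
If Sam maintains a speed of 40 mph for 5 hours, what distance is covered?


Use the formula: distance = speed x time
Speed = 40 mph, Time = 5 hours
40 x 5 = 200 miles

200 miles


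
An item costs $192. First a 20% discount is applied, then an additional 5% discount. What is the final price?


First discount:
20% of $192 = $38.40
Price after first discount:
$192 - $38.40 = $153.60
Second discount:
5% of $153.60 = $7.68
Final price:
$153.60 - $7.68 = $145.92

$145.92


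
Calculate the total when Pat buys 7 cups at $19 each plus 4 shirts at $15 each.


Cost of cups:
7 x $19 = $133
Cost of shirts:
4 x $15 = $60
Add both:
$133 + $60 = $193

$193


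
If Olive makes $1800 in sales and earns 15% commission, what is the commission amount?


Convert rate to decimal:
15% = 0.15
Multiply by sales:
$1800 x 0.15 = $270

$270


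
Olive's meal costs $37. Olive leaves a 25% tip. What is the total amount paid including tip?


Calculate the tip:
25% of $37 = $9.25
Add tip to meal cost:
$37 + $9.25 = $46.25

$46.25


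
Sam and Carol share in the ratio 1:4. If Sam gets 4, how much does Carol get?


Find the multiplier:
4 / 1 = 4
Apply to Carol's share:
4 x 4 = 16

16


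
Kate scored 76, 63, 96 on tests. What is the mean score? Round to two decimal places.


Add the scores:
76 + 63 + 96 = 235
Divide by the number of tests:
235 / 3 = 78.3333... ≈ 78.33

78.33


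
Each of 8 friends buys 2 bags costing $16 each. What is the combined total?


Cost per person:
2 x $16 = $32
Group total:
8 x $32 = $256

$256


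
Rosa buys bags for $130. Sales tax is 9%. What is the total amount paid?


Calculate the tax:
9% of $130 = $11.70
Add tax to price:
$130 + $11.70 = $141.70

$141.70


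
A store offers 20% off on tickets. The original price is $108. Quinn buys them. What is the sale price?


Calculate the discount amount:
20% of $108 = $21.60
Subtract from original:
$108 - $21.60 = $86.40

$86.40


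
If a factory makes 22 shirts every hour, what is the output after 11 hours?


Production rate: 22 shirts per hour
Time: 11 hours
Total: 22 x 11 = 242 shirts

242 shirts


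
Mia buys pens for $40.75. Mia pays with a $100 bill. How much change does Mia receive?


Start with the amount paid:
$100
Subtract the price:
$100 - $40.75 = $59.25

$59.25


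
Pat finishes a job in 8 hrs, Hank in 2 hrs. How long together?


Pat's rate: 1/8 of the job per hour
Hank's rate: 1/2 of the job per hour
Combined rate: 1/8 + 1/2 = 5/8 per hour
Time = 1 / (5/8) = 8/5 = 1.6 hours

1.6 hours


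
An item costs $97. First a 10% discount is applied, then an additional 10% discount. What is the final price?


First discount:
10% of $97 = $9.70
Price after first discount:
$97 - $9.70 = $87.30
Second discount:
10% of $87.30 = $8.73
Final price:
$87.30 - $8.73 = $78.57

$78.57


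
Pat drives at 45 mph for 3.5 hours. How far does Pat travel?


Use the formula: distance = speed x time
Speed = 45 mph, Time = 3.5 hours
45 x 3.5 = 157.5 miles

157.5 miles


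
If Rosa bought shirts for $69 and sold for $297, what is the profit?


Selling price = $297
Cost price = $69
Profit = selling price - cost price:
Profit = $297 - $69 = $228

$228


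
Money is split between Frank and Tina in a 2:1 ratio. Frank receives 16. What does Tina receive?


Find the multiplier:
16 / 2 = 8
Apply to Tina's share:
1 x 8 = 8

8


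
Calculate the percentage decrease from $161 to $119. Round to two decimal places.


Find the absolute change:
|119 - 161| = 42
Divide by original and multiply by 100:
42 / 161 x 100 = 26.0869...% ≈ 26.09%

26.09%


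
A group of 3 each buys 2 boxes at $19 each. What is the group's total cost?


Cost per person:
2 x $19 = $38
Group total:
3 x $38 = $114

$114


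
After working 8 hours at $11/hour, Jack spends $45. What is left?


Calculate earnings:
8 x $11 = $88
Subtract spending:
$88 - $45 = $43

$43


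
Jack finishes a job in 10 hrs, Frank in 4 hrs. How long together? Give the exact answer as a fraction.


Jack's rate: 1/10 of the job per hour
Frank's rate: 1/4 of the job per hour
Combined rate: 1/10 + 1/4 = 7/20 per hour
Time = 1 / (7/20) = 20/7 hours (≈ 2.86 hours)

20/7 hours


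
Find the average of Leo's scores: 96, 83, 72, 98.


Add the scores:
96 + 83 + 72 + 98 = 349
Divide by the number of tests:
349 / 4 = 87.25

87.25


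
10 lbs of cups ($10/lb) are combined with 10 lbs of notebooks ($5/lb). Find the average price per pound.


Cost of cups:
10 x $10 = $100
Cost of notebooks:
10 x $5 = $50
Total cost: $100 + $50 = $150
Total weight: 20 lbs
Average: $150 / 20 = $7.50/lb

$7.50/lb


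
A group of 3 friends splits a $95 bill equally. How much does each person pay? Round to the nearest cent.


Total bill: $95
Number of people: 3
Each pays: $95 / 3 = $31.6666... ≈ $31.67

$31.67


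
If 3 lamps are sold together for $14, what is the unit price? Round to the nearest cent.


Total cost: $14
Number of items: 3
Unit price: $14 / 3 = $4.6666... ≈ $4.67

$4.67


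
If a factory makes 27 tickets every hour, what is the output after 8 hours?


Production rate: 27 tickets per hour
Time: 8 hours
Total: 27 x 8 = 216 tickets

216 tickets


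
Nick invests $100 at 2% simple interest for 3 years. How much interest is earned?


Use the formula I = P x R x T / 100
P x R x T = 100 x 2 x 3 = 600
I = 600 / 100 = $6

$6


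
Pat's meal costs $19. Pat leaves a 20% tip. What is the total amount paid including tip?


Calculate the tip:
20% of $19 = $3.80
Add tip to meal cost:
$19 + $3.80 = $22.80

$22.80


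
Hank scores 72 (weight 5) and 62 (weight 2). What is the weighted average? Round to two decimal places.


Weighted sum:
5 x 72 + 2 x 62 = 484
Total weight:
5 + 2 = 7
Weighted average:
484 / 7 = 69.1428... ≈ 69.14

69.14


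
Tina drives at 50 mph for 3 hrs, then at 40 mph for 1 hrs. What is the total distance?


Leg 1 distance:
50 x 3 = 150 miles
Leg 2 distance:
40 x 1 = 40 miles
Total distance:
150 + 40 = 190 miles

190 miles


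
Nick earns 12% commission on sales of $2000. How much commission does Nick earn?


Convert rate to decimal:
12% = 0.12
Multiply by sales:
$2000 x 0.12 = $240

$240


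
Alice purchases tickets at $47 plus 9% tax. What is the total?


Calculate the tax:
9% of $47 = $4.23
Add tax to price:
$47 + $4.23 = $51.23

$51.23
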